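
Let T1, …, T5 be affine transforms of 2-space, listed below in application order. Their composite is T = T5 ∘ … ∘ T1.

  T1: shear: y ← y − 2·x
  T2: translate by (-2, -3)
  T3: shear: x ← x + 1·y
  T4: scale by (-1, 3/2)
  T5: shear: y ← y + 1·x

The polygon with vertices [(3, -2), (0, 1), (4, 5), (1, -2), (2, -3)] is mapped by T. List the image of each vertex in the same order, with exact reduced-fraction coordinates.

image vertices: (10, -13/2), (4, 1), (4, -5), (8, -5/2), (10, -5)

T1 shear: y ← y − 2·x: (3, -2) → (3, -8); (0, 1) → (0, 1); (4, 5) → (4, -3); (1, -2) → (1, -4); (2, -3) → (2, -7)
T2 translate by (-2, -3): (3, -8) → (1, -11); (0, 1) → (-2, -2); (4, -3) → (2, -6); (1, -4) → (-1, -7); (2, -7) → (0, -10)
T3 shear: x ← x + 1·y: (1, -11) → (-10, -11); (-2, -2) → (-4, -2); (2, -6) → (-4, -6); (-1, -7) → (-8, -7); (0, -10) → (-10, -10)
T4 scale by (-1, 3/2): (-10, -11) → (10, -33/2); (-4, -2) → (4, -3); (-4, -6) → (4, -9); (-8, -7) → (8, -21/2); (-10, -10) → (10, -15)
T5 shear: y ← y + 1·x: (10, -33/2) → (10, -13/2); (4, -3) → (4, 1); (4, -9) → (4, -5); (8, -21/2) → (8, -5/2); (10, -15) → (10, -5)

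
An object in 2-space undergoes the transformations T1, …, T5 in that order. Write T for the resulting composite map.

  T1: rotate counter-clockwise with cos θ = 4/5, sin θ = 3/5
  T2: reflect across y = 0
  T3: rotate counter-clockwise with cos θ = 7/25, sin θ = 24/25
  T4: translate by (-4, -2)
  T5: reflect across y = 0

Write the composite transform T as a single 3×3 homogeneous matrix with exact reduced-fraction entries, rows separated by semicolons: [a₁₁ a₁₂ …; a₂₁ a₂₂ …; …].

T = [4/5 3/5 -4; -3/5 4/5 2; 0 0 1]

T1 = [4/5 -3/5 0; 3/5 4/5 0; 0 0 1]
T2·T1 = [4/5 -3/5 0; -3/5 -4/5 0; 0 0 1]
T3·…·T1 = [4/5 3/5 0; 3/5 -4/5 0; 0 0 1]
T4·…·T1 = [4/5 3/5 -4; 3/5 -4/5 -2; 0 0 1]
T5·…·T1 = [4/5 3/5 -4; -3/5 4/5 2; 0 0 1]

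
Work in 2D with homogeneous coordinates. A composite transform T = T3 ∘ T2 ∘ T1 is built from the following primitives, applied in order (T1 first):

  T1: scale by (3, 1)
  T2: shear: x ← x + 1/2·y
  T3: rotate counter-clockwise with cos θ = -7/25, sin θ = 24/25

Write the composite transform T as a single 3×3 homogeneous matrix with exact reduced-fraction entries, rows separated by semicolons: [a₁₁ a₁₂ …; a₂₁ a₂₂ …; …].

T = [-21/25 -11/10 0; 72/25 1/5 0; 0 0 1]

T1 = [3 0 0; 0 1 0; 0 0 1]
T2·T1 = [3 1/2 0; 0 1 0; 0 0 1]
T3·…·T1 = [-21/25 -11/10 0; 72/25 1/5 0; 0 0 1]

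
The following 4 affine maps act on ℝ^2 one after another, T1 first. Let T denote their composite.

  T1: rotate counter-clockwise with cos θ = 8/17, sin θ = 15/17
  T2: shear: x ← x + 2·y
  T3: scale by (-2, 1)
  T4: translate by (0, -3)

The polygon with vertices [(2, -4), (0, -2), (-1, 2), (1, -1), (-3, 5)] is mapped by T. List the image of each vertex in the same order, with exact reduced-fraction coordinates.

T1 rotate counter-clockwise with cos θ = 8/17, sin θ = 15/17: (2, -4) → (76/17, -2/17); (0, -2) → (30/17, -16/17); (-1, 2) → (-38/17, 1/17); (1, -1) → (23/17, 7/17); (-3, 5) → (-99/17, -5/17)
T2 shear: x ← x + 2·y: (76/17, -2/17) → (72/17, -2/17); (30/17, -16/17) → (-2/17, -16/17); (-38/17, 1/17) → (-36/17, 1/17); (23/17, 7/17) → (37/17, 7/17); (-99/17, -5/17) → (-109/17, -5/17)
T3 scale by (-2, 1): (72/17, -2/17) → (-144/17, -2/17); (-2/17, -16/17) → (4/17, -16/17); (-36/17, 1/17) → (72/17, 1/17); (37/17, 7/17) → (-74/17, 7/17); (-109/17, -5/17) → (218/17, -5/17)
T4 translate by (0, -3): (-144/17, -2/17) → (-144/17, -53/17); (4/17, -16/17) → (4/17, -67/17); (72/17, 1/17) → (72/17, -50/17); (-74/17, 7/17) → (-74/17, -44/17); (218/17, -5/17) → (218/17, -56/17)

image vertices: (-144/17, -53/17), (4/17, -67/17), (72/17, -50/17), (-74/17, -44/17), (218/17, -56/17)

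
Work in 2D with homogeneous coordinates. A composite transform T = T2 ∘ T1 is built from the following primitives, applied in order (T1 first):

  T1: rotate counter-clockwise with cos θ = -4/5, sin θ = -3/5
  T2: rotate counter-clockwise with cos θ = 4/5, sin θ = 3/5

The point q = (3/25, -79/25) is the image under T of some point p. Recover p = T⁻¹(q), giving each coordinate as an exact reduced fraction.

T1 = [-4/5 3/5 0; -3/5 -4/5 0; 0 0 1]
T2·T1 = [-7/25 24/25 0; -24/25 -7/25 0; 0 0 1]
det M = 1; M⁻¹ = [-7/25 -24/25 0; 24/25 -7/25 0; 0 0 1]
M⁻¹ · (3/25, -79/25)ᵀ = (3, 1)ᵀ

p = (3, 1)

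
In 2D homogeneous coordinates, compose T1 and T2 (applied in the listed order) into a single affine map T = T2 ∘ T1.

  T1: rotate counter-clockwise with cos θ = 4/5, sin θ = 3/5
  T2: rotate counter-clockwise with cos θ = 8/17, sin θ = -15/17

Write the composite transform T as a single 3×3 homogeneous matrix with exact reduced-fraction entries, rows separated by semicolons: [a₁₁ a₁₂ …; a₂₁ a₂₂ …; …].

T = [77/85 36/85 0; -36/85 77/85 0; 0 0 1]

T1 = [4/5 -3/5 0; 3/5 4/5 0; 0 0 1]
T2·T1 = [77/85 36/85 0; -36/85 77/85 0; 0 0 1]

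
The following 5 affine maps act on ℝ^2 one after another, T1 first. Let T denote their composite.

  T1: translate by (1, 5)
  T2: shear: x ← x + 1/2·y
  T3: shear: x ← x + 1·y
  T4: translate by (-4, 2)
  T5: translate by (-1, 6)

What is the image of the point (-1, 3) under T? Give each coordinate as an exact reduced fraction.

T(p) = (7, 16)

T1 translate by (1, 5): (-1, 3) → (0, 8)
T2 shear: x ← x + 1/2·y: (0, 8) → (4, 8)
T3 shear: x ← x + 1·y: (4, 8) → (12, 8)
T4 translate by (-4, 2): (12, 8) → (8, 10)
T5 translate by (-1, 6): (8, 10) → (7, 16)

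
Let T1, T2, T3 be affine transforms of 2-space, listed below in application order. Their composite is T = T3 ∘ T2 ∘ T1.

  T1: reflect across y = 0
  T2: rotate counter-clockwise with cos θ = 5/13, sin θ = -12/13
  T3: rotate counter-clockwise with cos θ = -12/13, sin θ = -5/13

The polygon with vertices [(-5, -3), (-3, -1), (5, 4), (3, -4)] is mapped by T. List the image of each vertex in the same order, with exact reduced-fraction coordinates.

image vertices: (243/169, -955/169), (241/169, -477/169), (-124/169, 1075/169), (-836/169, -123/169)

T1 reflect across y = 0: (-5, -3) → (-5, 3); (-3, -1) → (-3, 1); (5, 4) → (5, -4); (3, -4) → (3, 4)
T2 rotate counter-clockwise with cos θ = 5/13, sin θ = -12/13: (-5, 3) → (11/13, 75/13); (-3, 1) → (-3/13, 41/13); (5, -4) → (-23/13, -80/13); (3, 4) → (63/13, -16/13)
T3 rotate counter-clockwise with cos θ = -12/13, sin θ = -5/13: (11/13, 75/13) → (243/169, -955/169); (-3/13, 41/13) → (241/169, -477/169); (-23/13, -80/13) → (-124/169, 1075/169); (63/13, -16/13) → (-836/169, -123/169)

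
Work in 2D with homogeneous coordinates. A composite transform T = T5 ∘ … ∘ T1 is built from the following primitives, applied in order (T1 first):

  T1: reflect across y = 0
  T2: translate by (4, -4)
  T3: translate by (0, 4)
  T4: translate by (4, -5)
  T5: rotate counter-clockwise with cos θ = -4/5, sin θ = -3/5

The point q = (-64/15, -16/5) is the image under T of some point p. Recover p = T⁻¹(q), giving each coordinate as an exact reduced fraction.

p = (-8/3, -5)

T1 = [1 0 0; 0 -1 0; 0 0 1]
T2·T1 = [1 0 4; 0 -1 -4; 0 0 1]
T3·…·T1 = [1 0 4; 0 -1 0; 0 0 1]
T4·…·T1 = [1 0 8; 0 -1 -5; 0 0 1]
T5·…·T1 = [-4/5 -3/5 -47/5; -3/5 4/5 -4/5; 0 0 1]
det M = -1; M⁻¹ = [-4/5 -3/5 -8; -3/5 4/5 -5; 0 0 1]
M⁻¹ · (-64/15, -16/5)ᵀ = (-8/3, -5)ᵀ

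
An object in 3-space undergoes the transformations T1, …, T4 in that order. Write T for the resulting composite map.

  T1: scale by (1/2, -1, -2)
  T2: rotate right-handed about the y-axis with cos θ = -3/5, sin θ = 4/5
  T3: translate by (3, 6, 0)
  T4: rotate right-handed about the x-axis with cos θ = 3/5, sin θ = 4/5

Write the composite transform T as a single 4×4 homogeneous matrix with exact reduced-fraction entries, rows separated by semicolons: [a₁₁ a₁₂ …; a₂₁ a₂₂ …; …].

T = [-3/10 0 -8/5 3; 8/25 -3/5 -24/25 18/5; -6/25 -4/5 18/25 24/5; 0 0 0 1]

T1 = [1/2 0 0 0; 0 -1 0 0; 0 0 -2 0; 0 0 0 1]
T2·T1 = [-3/10 0 -8/5 0; 0 -1 0 0; -2/5 0 6/5 0; 0 0 0 1]
T3·…·T1 = [-3/10 0 -8/5 3; 0 -1 0 6; -2/5 0 6/5 0; 0 0 0 1]
T4·…·T1 = [-3/10 0 -8/5 3; 8/25 -3/5 -24/25 18/5; -6/25 -4/5 18/25 24/5; 0 0 0 1]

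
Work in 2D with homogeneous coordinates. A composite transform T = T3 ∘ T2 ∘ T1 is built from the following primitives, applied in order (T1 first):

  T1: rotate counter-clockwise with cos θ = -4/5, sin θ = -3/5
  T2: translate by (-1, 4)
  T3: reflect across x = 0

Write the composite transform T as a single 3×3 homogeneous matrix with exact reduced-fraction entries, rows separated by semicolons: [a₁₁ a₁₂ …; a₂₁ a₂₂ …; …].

T = [4/5 -3/5 1; -3/5 -4/5 4; 0 0 1]

T1 = [-4/5 3/5 0; -3/5 -4/5 0; 0 0 1]
T2·T1 = [-4/5 3/5 -1; -3/5 -4/5 4; 0 0 1]
T3·…·T1 = [4/5 -3/5 1; -3/5 -4/5 4; 0 0 1]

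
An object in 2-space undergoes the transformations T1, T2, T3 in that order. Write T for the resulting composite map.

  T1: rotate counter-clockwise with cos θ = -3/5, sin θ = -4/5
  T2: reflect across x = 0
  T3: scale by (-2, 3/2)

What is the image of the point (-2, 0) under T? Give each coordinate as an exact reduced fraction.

T(p) = (12/5, 12/5)

T1 rotate counter-clockwise with cos θ = -3/5, sin θ = -4/5: (-2, 0) → (6/5, 8/5)
T2 reflect across x = 0: (6/5, 8/5) → (-6/5, 8/5)
T3 scale by (-2, 3/2): (-6/5, 8/5) → (12/5, 12/5)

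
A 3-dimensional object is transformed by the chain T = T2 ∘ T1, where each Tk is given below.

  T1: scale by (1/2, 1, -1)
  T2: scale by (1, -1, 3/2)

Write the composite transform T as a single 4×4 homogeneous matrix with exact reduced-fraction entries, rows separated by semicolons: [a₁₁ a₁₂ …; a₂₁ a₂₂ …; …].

T = [1/2 0 0 0; 0 -1 0 0; 0 0 -3/2 0; 0 0 0 1]

T1 = [1/2 0 0 0; 0 1 0 0; 0 0 -1 0; 0 0 0 1]
T2·T1 = [1/2 0 0 0; 0 -1 0 0; 0 0 -3/2 0; 0 0 0 1]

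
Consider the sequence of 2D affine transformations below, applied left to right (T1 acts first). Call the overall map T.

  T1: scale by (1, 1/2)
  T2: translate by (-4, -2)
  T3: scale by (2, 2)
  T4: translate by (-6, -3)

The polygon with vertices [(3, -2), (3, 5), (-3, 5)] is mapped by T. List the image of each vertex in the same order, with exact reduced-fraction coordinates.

image vertices: (-8, -9), (-8, -2), (-20, -2)

T1 scale by (1, 1/2): (3, -2) → (3, -1); (3, 5) → (3, 5/2); (-3, 5) → (-3, 5/2)
T2 translate by (-4, -2): (3, -1) → (-1, -3); (3, 5/2) → (-1, 1/2); (-3, 5/2) → (-7, 1/2)
T3 scale by (2, 2): (-1, -3) → (-2, -6); (-1, 1/2) → (-2, 1); (-7, 1/2) → (-14, 1)
T4 translate by (-6, -3): (-2, -6) → (-8, -9); (-2, 1) → (-8, -2); (-14, 1) → (-20, -2)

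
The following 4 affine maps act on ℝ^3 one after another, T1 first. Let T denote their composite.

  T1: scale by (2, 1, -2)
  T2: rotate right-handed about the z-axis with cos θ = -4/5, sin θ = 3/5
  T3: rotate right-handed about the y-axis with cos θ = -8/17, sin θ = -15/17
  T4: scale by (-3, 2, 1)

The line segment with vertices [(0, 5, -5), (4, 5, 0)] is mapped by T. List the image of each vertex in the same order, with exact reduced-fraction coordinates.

image vertices: (378/17, -8, -125/17), (-1128/85, 8/5, -141/17)

T1 scale by (2, 1, -2): (0, 5, -5) → (0, 5, 10); (4, 5, 0) → (8, 5, 0)
T2 rotate right-handed about the z-axis with cos θ = -4/5, sin θ = 3/5: (0, 5, 10) → (-3, -4, 10); (8, 5, 0) → (-47/5, 4/5, 0)
T3 rotate right-handed about the y-axis with cos θ = -8/17, sin θ = -15/17: (-3, -4, 10) → (-126/17, -4, -125/17); (-47/5, 4/5, 0) → (376/85, 4/5, -141/17)
T4 scale by (-3, 2, 1): (-126/17, -4, -125/17) → (378/17, -8, -125/17); (376/85, 4/5, -141/17) → (-1128/85, 8/5, -141/17)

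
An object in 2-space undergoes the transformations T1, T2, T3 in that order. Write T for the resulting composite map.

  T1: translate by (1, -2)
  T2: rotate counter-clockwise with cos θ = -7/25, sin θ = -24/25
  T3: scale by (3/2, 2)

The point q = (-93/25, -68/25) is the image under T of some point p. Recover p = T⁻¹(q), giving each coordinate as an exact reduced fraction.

p = (1, 0)

T1 = [1 0 1; 0 1 -2; 0 0 1]
T2·T1 = [-7/25 24/25 -11/5; -24/25 -7/25 -2/5; 0 0 1]
T3·…·T1 = [-21/50 36/25 -33/10; -48/25 -14/25 -4/5; 0 0 1]
det M = 3; M⁻¹ = [-14/75 -12/25 -1; 16/25 -7/50 2; 0 0 1]
M⁻¹ · (-93/25, -68/25)ᵀ = (1, 0)ᵀ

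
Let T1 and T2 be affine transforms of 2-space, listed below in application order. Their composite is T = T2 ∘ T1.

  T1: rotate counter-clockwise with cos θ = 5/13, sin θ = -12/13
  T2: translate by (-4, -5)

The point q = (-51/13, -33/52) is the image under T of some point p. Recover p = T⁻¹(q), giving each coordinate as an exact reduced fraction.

p = (-4, 7/4)

T1 = [5/13 12/13 0; -12/13 5/13 0; 0 0 1]
T2·T1 = [5/13 12/13 -4; -12/13 5/13 -5; 0 0 1]
det M = 1; M⁻¹ = [5/13 -12/13 -40/13; 12/13 5/13 73/13; 0 0 1]
M⁻¹ · (-51/13, -33/52)ᵀ = (-4, 7/4)ᵀ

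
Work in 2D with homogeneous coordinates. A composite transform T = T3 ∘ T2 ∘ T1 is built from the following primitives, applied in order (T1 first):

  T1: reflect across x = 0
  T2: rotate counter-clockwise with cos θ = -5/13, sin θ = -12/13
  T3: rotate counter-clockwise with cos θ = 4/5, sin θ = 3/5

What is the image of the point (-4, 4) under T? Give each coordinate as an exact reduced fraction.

T1 reflect across x = 0: (-4, 4) → (4, 4)
T2 rotate counter-clockwise with cos θ = -5/13, sin θ = -12/13: (4, 4) → (28/13, -68/13)
T3 rotate counter-clockwise with cos θ = 4/5, sin θ = 3/5: (28/13, -68/13) → (316/65, -188/65)

T(p) = (316/65, -188/65)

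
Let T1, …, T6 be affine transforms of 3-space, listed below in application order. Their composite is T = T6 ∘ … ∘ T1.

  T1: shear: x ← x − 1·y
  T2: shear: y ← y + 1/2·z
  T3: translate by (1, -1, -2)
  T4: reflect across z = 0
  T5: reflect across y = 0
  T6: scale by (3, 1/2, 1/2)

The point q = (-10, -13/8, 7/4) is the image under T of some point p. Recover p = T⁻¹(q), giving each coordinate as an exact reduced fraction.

p = (2/3, 5, -3/2)

T1 = [1 -1 0 0; 0 1 0 0; 0 0 1 0; 0 0 0 1]
T2·T1 = [1 -1 0 0; 0 1 1/2 0; 0 0 1 0; 0 0 0 1]
T3·…·T1 = [1 -1 0 1; 0 1 1/2 -1; 0 0 1 -2; 0 0 0 1]
T4·…·T1 = [1 -1 0 1; 0 1 1/2 -1; 0 0 -1 2; 0 0 0 1]
T5·…·T1 = [1 -1 0 1; 0 -1 -1/2 1; 0 0 -1 2; 0 0 0 1]
T6·…·T1 = [3 -3 0 3; 0 -1/2 -1/4 1/2; 0 0 -1/2 1; 0 0 0 1]
det M = 3/4; M⁻¹ = [1/3 -2 1 -1; 0 -2 1 0; 0 0 -2 2; 0 0 0 1]
M⁻¹ · (-10, -13/8, 7/4)ᵀ = (2/3, 5, -3/2)ᵀ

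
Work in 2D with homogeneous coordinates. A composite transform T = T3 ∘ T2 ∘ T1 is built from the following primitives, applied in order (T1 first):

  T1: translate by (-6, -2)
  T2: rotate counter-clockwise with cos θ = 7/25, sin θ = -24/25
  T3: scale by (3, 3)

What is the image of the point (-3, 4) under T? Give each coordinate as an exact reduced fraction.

T(p) = (-9/5, 138/5)

T1 translate by (-6, -2): (-3, 4) → (-9, 2)
T2 rotate counter-clockwise with cos θ = 7/25, sin θ = -24/25: (-9, 2) → (-3/5, 46/5)
T3 scale by (3, 3): (-3/5, 46/5) → (-9/5, 138/5)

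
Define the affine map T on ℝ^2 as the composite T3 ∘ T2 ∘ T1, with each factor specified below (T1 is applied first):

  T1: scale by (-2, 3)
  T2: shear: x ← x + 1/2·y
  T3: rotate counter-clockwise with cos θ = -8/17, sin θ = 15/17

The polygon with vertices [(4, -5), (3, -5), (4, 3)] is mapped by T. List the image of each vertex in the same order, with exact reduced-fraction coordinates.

T1 scale by (-2, 3): (4, -5) → (-8, -15); (3, -5) → (-6, -15); (4, 3) → (-8, 9)
T2 shear: x ← x + 1/2·y: (-8, -15) → (-31/2, -15); (-6, -15) → (-27/2, -15); (-8, 9) → (-7/2, 9)
T3 rotate counter-clockwise with cos θ = -8/17, sin θ = 15/17: (-31/2, -15) → (349/17, -225/34); (-27/2, -15) → (333/17, -165/34); (-7/2, 9) → (-107/17, -249/34)

image vertices: (349/17, -225/34), (333/17, -165/34), (-107/17, -249/34)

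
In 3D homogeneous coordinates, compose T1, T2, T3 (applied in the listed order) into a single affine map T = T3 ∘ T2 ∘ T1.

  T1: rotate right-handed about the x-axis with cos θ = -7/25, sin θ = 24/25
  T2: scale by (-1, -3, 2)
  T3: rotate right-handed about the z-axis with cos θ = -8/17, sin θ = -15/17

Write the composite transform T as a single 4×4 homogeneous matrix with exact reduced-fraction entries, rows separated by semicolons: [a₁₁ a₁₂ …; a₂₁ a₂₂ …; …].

T = [8/17 63/85 216/85 0; 15/17 -168/425 -576/425 0; 0 48/25 -14/25 0; 0 0 0 1]

T1 = [1 0 0 0; 0 -7/25 -24/25 0; 0 24/25 -7/25 0; 0 0 0 1]
T2·T1 = [-1 0 0 0; 0 21/25 72/25 0; 0 48/25 -14/25 0; 0 0 0 1]
T3·…·T1 = [8/17 63/85 216/85 0; 15/17 -168/425 -576/425 0; 0 48/25 -14/25 0; 0 0 0 1]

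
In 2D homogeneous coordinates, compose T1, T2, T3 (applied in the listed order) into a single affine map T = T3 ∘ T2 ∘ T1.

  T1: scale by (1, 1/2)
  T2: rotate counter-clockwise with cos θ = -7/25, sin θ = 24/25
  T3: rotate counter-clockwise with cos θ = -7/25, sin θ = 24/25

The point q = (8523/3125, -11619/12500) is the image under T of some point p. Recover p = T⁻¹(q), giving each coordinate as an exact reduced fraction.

T1 = [1 0 0; 0 1/2 0; 0 0 1]
T2·T1 = [-7/25 -12/25 0; 24/25 -7/50 0; 0 0 1]
T3·…·T1 = [-527/625 168/625 0; -336/625 -527/1250 0; 0 0 1]
det M = 1/2; M⁻¹ = [-527/625 -336/625 0; 672/625 -1054/625 0; 0 0 1]
M⁻¹ · (8523/3125, -11619/12500)ᵀ = (-9/5, 9/2)ᵀ

p = (-9/5, 9/2)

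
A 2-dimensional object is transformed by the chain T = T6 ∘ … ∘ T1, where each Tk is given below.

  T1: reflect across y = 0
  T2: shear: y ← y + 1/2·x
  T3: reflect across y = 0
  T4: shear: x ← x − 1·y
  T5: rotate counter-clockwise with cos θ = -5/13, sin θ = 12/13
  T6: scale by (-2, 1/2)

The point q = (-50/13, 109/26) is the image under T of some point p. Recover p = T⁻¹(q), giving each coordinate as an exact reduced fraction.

T1 = [1 0 0; 0 -1 0; 0 0 1]
T2·T1 = [1 0 0; 1/2 -1 0; 0 0 1]
T3·…·T1 = [1 0 0; -1/2 1 0; 0 0 1]
T4·…·T1 = [3/2 -1 0; -1/2 1 0; 0 0 1]
T5·…·T1 = [-3/26 -7/13 0; 41/26 -17/13 0; 0 0 1]
T6·…·T1 = [3/13 14/13 0; 41/52 -17/26 0; 0 0 1]
det M = -1; M⁻¹ = [17/26 14/13 0; 41/52 -3/13 0; 0 0 1]
M⁻¹ · (-50/13, 109/26)ᵀ = (2, -4)ᵀ

p = (2, -4)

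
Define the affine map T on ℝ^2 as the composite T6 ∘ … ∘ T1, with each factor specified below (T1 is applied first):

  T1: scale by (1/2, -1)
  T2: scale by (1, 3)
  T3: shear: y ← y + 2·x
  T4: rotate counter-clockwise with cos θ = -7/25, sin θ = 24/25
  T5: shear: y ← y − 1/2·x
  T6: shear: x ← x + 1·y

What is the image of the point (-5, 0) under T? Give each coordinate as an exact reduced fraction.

T(p) = (7/4, -15/4)

T1 scale by (1/2, -1): (-5, 0) → (-5/2, 0)
T2 scale by (1, 3): (-5/2, 0) → (-5/2, 0)
T3 shear: y ← y + 2·x: (-5/2, 0) → (-5/2, -5)
T4 rotate counter-clockwise with cos θ = -7/25, sin θ = 24/25: (-5/2, -5) → (11/2, -1)
T5 shear: y ← y − 1/2·x: (11/2, -1) → (11/2, -15/4)
T6 shear: x ← x + 1·y: (11/2, -15/4) → (7/4, -15/4)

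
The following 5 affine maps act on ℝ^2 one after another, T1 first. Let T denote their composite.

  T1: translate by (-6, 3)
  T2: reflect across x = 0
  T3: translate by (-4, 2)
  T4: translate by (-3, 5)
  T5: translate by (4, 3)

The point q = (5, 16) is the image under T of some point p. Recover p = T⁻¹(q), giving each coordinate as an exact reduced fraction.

p = (-2, 3)

T1 = [1 0 -6; 0 1 3; 0 0 1]
T2·T1 = [-1 0 6; 0 1 3; 0 0 1]
T3·…·T1 = [-1 0 2; 0 1 5; 0 0 1]
T4·…·T1 = [-1 0 -1; 0 1 10; 0 0 1]
T5·…·T1 = [-1 0 3; 0 1 13; 0 0 1]
det M = -1; M⁻¹ = [-1 0 3; 0 1 -13; 0 0 1]
M⁻¹ · (5, 16)ᵀ = (-2, 3)ᵀ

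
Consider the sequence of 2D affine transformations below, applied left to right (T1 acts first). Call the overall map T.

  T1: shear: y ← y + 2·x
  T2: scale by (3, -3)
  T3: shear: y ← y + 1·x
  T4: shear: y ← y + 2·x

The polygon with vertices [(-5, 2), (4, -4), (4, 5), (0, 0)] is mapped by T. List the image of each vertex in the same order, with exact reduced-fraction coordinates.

image vertices: (-15, -21), (12, 24), (12, -3), (0, 0)

T1 shear: y ← y + 2·x: (-5, 2) → (-5, -8); (4, -4) → (4, 4); (4, 5) → (4, 13); (0, 0) → (0, 0)
T2 scale by (3, -3): (-5, -8) → (-15, 24); (4, 4) → (12, -12); (4, 13) → (12, -39); (0, 0) → (0, 0)
T3 shear: y ← y + 1·x: (-15, 24) → (-15, 9); (12, -12) → (12, 0); (12, -39) → (12, -27); (0, 0) → (0, 0)
T4 shear: y ← y + 2·x: (-15, 9) → (-15, -21); (12, 0) → (12, 24); (12, -27) → (12, -3); (0, 0) → (0, 0)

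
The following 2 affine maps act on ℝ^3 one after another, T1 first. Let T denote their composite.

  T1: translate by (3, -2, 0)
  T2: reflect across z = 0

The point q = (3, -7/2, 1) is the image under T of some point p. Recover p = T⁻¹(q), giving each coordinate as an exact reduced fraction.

p = (0, -3/2, -1)

T1 = [1 0 0 3; 0 1 0 -2; 0 0 1 0; 0 0 0 1]
T2·T1 = [1 0 0 3; 0 1 0 -2; 0 0 -1 0; 0 0 0 1]
det M = -1; M⁻¹ = [1 0 0 -3; 0 1 0 2; 0 0 -1 0; 0 0 0 1]
M⁻¹ · (3, -7/2, 1)ᵀ = (0, -3/2, -1)ᵀ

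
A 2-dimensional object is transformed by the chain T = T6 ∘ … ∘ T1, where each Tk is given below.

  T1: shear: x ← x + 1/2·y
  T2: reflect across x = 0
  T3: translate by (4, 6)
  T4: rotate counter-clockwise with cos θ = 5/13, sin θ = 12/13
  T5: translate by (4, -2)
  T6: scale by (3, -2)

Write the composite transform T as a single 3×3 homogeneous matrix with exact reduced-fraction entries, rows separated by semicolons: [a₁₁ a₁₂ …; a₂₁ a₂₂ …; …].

T1 = [1 1/2 0; 0 1 0; 0 0 1]
T2·T1 = [-1 -1/2 0; 0 1 0; 0 0 1]
T3·…·T1 = [-1 -1/2 4; 0 1 6; 0 0 1]
T4·…·T1 = [-5/13 -29/26 -4; -12/13 -1/13 6; 0 0 1]
T5·…·T1 = [-5/13 -29/26 0; -12/13 -1/13 4; 0 0 1]
T6·…·T1 = [-15/13 -87/26 0; 24/13 2/13 -8; 0 0 1]

T = [-15/13 -87/26 0; 24/13 2/13 -8; 0 0 1]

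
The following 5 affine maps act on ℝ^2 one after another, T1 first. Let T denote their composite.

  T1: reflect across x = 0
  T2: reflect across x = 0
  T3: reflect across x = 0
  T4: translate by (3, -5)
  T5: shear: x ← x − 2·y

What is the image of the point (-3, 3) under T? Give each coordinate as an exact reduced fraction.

T(p) = (10, -2)

T1 reflect across x = 0: (-3, 3) → (3, 3)
T2 reflect across x = 0: (3, 3) → (-3, 3)
T3 reflect across x = 0: (-3, 3) → (3, 3)
T4 translate by (3, -5): (3, 3) → (6, -2)
T5 shear: x ← x − 2·y: (6, -2) → (10, -2)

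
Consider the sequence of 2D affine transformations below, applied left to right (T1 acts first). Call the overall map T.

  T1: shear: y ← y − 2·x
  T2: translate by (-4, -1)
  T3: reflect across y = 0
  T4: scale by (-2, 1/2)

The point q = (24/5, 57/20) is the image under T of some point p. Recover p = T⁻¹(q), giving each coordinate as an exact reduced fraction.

T1 = [1 0 0; -2 1 0; 0 0 1]
T2·T1 = [1 0 -4; -2 1 -1; 0 0 1]
T3·…·T1 = [1 0 -4; 2 -1 1; 0 0 1]
T4·…·T1 = [-2 0 8; 1 -1/2 1/2; 0 0 1]
det M = 1; M⁻¹ = [-1/2 0 4; -1 -2 9; 0 0 1]
M⁻¹ · (24/5, 57/20)ᵀ = (8/5, -3/2)ᵀ

p = (8/5, -3/2)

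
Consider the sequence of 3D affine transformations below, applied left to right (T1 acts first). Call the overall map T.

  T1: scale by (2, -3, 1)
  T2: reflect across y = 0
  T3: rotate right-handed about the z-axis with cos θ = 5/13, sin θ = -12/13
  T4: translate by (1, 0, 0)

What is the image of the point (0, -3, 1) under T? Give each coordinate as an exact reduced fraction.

T(p) = (-95/13, -45/13, 1)

T1 scale by (2, -3, 1): (0, -3, 1) → (0, 9, 1)
T2 reflect across y = 0: (0, 9, 1) → (0, -9, 1)
T3 rotate right-handed about the z-axis with cos θ = 5/13, sin θ = -12/13: (0, -9, 1) → (-108/13, -45/13, 1)
T4 translate by (1, 0, 0): (-108/13, -45/13, 1) → (-95/13, -45/13, 1)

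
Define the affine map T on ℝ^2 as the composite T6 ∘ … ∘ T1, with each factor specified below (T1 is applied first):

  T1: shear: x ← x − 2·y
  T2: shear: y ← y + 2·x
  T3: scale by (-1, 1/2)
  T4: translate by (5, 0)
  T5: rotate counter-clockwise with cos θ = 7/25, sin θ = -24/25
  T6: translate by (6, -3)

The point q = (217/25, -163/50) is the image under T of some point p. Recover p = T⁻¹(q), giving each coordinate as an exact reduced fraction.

T1 = [1 -2 0; 0 1 0; 0 0 1]
T2·T1 = [1 -2 0; 2 -3 0; 0 0 1]
T3·…·T1 = [-1 2 0; 1 -3/2 0; 0 0 1]
T4·…·T1 = [-1 2 5; 1 -3/2 0; 0 0 1]
T5·…·T1 = [17/25 -22/25 7/5; 31/25 -117/50 -24/5; 0 0 1]
T6·…·T1 = [17/25 -22/25 37/5; 31/25 -117/50 -39/5; 0 0 1]
det M = -1/2; M⁻¹ = [117/25 -44/25 -1209/25; 62/25 -34/25 -724/25; 0 0 1]
M⁻¹ · (217/25, -163/50)ᵀ = (-2, -3)ᵀ

p = (-2, -3)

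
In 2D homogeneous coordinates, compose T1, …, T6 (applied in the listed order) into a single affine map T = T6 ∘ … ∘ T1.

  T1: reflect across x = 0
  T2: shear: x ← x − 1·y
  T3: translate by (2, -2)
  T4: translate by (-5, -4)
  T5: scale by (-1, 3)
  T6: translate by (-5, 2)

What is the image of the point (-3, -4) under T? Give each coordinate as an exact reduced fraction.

T1 reflect across x = 0: (-3, -4) → (3, -4)
T2 shear: x ← x − 1·y: (3, -4) → (7, -4)
T3 translate by (2, -2): (7, -4) → (9, -6)
T4 translate by (-5, -4): (9, -6) → (4, -10)
T5 scale by (-1, 3): (4, -10) → (-4, -30)
T6 translate by (-5, 2): (-4, -30) → (-9, -28)

T(p) = (-9, -28)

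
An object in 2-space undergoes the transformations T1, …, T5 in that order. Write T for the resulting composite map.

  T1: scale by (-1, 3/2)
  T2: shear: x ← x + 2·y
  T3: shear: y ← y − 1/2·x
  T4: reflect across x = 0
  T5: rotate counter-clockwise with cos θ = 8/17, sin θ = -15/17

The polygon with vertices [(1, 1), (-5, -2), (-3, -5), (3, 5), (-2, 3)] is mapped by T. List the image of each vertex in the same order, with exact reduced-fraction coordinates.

image vertices: (-1/2, 2), (-59/34, -35/17), (147/34, -192/17), (-147/34, 192/17), (-103/17, 157/17)

T1 scale by (-1, 3/2): (1, 1) → (-1, 3/2); (-5, -2) → (5, -3); (-3, -5) → (3, -15/2); (3, 5) → (-3, 15/2); (-2, 3) → (2, 9/2)
T2 shear: x ← x + 2·y: (-1, 3/2) → (2, 3/2); (5, -3) → (-1, -3); (3, -15/2) → (-12, -15/2); (-3, 15/2) → (12, 15/2); (2, 9/2) → (11, 9/2)
T3 shear: y ← y − 1/2·x: (2, 3/2) → (2, 1/2); (-1, -3) → (-1, -5/2); (-12, -15/2) → (-12, -3/2); (12, 15/2) → (12, 3/2); (11, 9/2) → (11, -1)
T4 reflect across x = 0: (2, 1/2) → (-2, 1/2); (-1, -5/2) → (1, -5/2); (-12, -3/2) → (12, -3/2); (12, 3/2) → (-12, 3/2); (11, -1) → (-11, -1)
T5 rotate counter-clockwise with cos θ = 8/17, sin θ = -15/17: (-2, 1/2) → (-1/2, 2); (1, -5/2) → (-59/34, -35/17); (12, -3/2) → (147/34, -192/17); (-12, 3/2) → (-147/34, 192/17); (-11, -1) → (-103/17, 157/17)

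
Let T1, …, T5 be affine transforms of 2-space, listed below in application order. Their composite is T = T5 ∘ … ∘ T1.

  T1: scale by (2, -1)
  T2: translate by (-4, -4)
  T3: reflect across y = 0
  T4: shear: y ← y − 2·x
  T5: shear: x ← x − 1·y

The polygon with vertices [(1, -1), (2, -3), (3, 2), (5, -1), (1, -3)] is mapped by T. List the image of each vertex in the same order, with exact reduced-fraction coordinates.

image vertices: (-9, 7), (-1, 1), (0, 2), (15, -9), (-7, 5)

T1 scale by (2, -1): (1, -1) → (2, 1); (2, -3) → (4, 3); (3, 2) → (6, -2); (5, -1) → (10, 1); (1, -3) → (2, 3)
T2 translate by (-4, -4): (2, 1) → (-2, -3); (4, 3) → (0, -1); (6, -2) → (2, -6); (10, 1) → (6, -3); (2, 3) → (-2, -1)
T3 reflect across y = 0: (-2, -3) → (-2, 3); (0, -1) → (0, 1); (2, -6) → (2, 6); (6, -3) → (6, 3); (-2, -1) → (-2, 1)
T4 shear: y ← y − 2·x: (-2, 3) → (-2, 7); (0, 1) → (0, 1); (2, 6) → (2, 2); (6, 3) → (6, -9); (-2, 1) → (-2, 5)
T5 shear: x ← x − 1·y: (-2, 7) → (-9, 7); (0, 1) → (-1, 1); (2, 2) → (0, 2); (6, -9) → (15, -9); (-2, 5) → (-7, 5)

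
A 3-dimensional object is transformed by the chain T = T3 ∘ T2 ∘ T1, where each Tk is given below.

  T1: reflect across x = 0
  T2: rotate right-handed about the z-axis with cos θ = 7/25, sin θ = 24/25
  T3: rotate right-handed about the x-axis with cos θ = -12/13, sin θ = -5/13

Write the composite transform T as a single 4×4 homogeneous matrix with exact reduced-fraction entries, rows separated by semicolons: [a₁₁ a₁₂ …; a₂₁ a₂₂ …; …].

T = [-7/25 -24/25 0 0; 288/325 -84/325 5/13 0; 24/65 -7/65 -12/13 0; 0 0 0 1]

T1 = [-1 0 0 0; 0 1 0 0; 0 0 1 0; 0 0 0 1]
T2·T1 = [-7/25 -24/25 0 0; -24/25 7/25 0 0; 0 0 1 0; 0 0 0 1]
T3·…·T1 = [-7/25 -24/25 0 0; 288/325 -84/325 5/13 0; 24/65 -7/65 -12/13 0; 0 0 0 1]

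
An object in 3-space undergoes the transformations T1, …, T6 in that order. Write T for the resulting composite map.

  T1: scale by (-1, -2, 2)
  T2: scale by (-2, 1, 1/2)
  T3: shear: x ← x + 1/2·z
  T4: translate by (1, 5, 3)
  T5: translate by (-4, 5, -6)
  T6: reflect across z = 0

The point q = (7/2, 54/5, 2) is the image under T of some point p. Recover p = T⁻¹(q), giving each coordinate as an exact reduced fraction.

p = (3, -2/5, 1)

T1 = [-1 0 0 0; 0 -2 0 0; 0 0 2 0; 0 0 0 1]
T2·T1 = [2 0 0 0; 0 -2 0 0; 0 0 1 0; 0 0 0 1]
T3·…·T1 = [2 0 1/2 0; 0 -2 0 0; 0 0 1 0; 0 0 0 1]
T4·…·T1 = [2 0 1/2 1; 0 -2 0 5; 0 0 1 3; 0 0 0 1]
T5·…·T1 = [2 0 1/2 -3; 0 -2 0 10; 0 0 1 -3; 0 0 0 1]
T6·…·T1 = [2 0 1/2 -3; 0 -2 0 10; 0 0 -1 3; 0 0 0 1]
det M = 4; M⁻¹ = [1/2 0 1/4 3/4; 0 -1/2 0 5; 0 0 -1 3; 0 0 0 1]
M⁻¹ · (7/2, 54/5, 2)ᵀ = (3, -2/5, 1)ᵀ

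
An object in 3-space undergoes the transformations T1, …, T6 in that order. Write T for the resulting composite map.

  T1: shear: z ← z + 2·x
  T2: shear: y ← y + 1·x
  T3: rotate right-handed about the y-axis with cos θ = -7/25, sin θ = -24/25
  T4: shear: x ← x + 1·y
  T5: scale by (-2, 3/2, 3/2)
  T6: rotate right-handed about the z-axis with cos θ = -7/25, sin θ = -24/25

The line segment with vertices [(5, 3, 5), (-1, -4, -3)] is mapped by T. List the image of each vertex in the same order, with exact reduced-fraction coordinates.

T1 shear: z ← z + 2·x: (5, 3, 5) → (5, 3, 15); (-1, -4, -3) → (-1, -4, -5)
T2 shear: y ← y + 1·x: (5, 3, 15) → (5, 8, 15); (-1, -4, -5) → (-1, -5, -5)
T3 rotate right-handed about the y-axis with cos θ = -7/25, sin θ = -24/25: (5, 8, 15) → (-79/5, 8, 3/5); (-1, -5, -5) → (127/25, -5, 11/25)
T4 shear: x ← x + 1·y: (-79/5, 8, 3/5) → (-39/5, 8, 3/5); (127/25, -5, 11/25) → (2/25, -5, 11/25)
T5 scale by (-2, 3/2, 3/2): (-39/5, 8, 3/5) → (78/5, 12, 9/10); (2/25, -5, 11/25) → (-4/25, -15/2, 33/50)
T6 rotate right-handed about the z-axis with cos θ = -7/25, sin θ = -24/25: (78/5, 12, 9/10) → (894/125, -2292/125, 9/10); (-4/25, -15/2, 33/50) → (-4472/625, 2817/1250, 33/50)

image vertices: (894/125, -2292/125, 9/10), (-4472/625, 2817/1250, 33/50)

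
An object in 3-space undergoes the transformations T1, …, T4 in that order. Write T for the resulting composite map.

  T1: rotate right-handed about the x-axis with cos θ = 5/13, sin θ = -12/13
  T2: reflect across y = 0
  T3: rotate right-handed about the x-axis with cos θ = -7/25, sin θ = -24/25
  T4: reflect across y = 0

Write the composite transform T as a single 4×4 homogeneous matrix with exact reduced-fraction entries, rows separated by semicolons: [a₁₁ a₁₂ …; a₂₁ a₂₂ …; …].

T1 = [1 0 0 0; 0 5/13 12/13 0; 0 -12/13 5/13 0; 0 0 0 1]
T2·T1 = [1 0 0 0; 0 -5/13 -12/13 0; 0 -12/13 5/13 0; 0 0 0 1]
T3·…·T1 = [1 0 0 0; 0 -253/325 204/325 0; 0 204/325 253/325 0; 0 0 0 1]
T4·…·T1 = [1 0 0 0; 0 253/325 -204/325 0; 0 204/325 253/325 0; 0 0 0 1]

T = [1 0 0 0; 0 253/325 -204/325 0; 0 204/325 253/325 0; 0 0 0 1]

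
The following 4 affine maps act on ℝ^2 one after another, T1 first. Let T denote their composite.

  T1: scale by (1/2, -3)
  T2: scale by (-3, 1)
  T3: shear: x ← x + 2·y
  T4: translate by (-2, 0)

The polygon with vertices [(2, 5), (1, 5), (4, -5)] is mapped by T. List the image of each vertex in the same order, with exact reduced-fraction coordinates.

T1 scale by (1/2, -3): (2, 5) → (1, -15); (1, 5) → (1/2, -15); (4, -5) → (2, 15)
T2 scale by (-3, 1): (1, -15) → (-3, -15); (1/2, -15) → (-3/2, -15); (2, 15) → (-6, 15)
T3 shear: x ← x + 2·y: (-3, -15) → (-33, -15); (-3/2, -15) → (-63/2, -15); (-6, 15) → (24, 15)
T4 translate by (-2, 0): (-33, -15) → (-35, -15); (-63/2, -15) → (-67/2, -15); (24, 15) → (22, 15)

image vertices: (-35, -15), (-67/2, -15), (22, 15)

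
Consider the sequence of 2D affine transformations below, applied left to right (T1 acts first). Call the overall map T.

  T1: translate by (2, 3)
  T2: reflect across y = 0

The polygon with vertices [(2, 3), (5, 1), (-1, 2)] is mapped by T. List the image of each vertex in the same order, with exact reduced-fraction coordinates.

image vertices: (4, -6), (7, -4), (1, -5)

T1 translate by (2, 3): (2, 3) → (4, 6); (5, 1) → (7, 4); (-1, 2) → (1, 5)
T2 reflect across y = 0: (4, 6) → (4, -6); (7, 4) → (7, -4); (1, 5) → (1, -5)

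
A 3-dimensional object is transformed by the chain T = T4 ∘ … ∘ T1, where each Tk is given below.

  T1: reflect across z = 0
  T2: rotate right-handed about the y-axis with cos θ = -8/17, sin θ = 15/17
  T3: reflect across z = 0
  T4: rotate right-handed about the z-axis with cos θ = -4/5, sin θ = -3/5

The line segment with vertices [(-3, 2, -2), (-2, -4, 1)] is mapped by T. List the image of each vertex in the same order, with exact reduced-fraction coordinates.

image vertices: (-114/85, -298/85, -29/17), (-208/85, 269/85, -38/17)

T1 reflect across z = 0: (-3, 2, -2) → (-3, 2, 2); (-2, -4, 1) → (-2, -4, -1)
T2 rotate right-handed about the y-axis with cos θ = -8/17, sin θ = 15/17: (-3, 2, 2) → (54/17, 2, 29/17); (-2, -4, -1) → (1/17, -4, 38/17)
T3 reflect across z = 0: (54/17, 2, 29/17) → (54/17, 2, -29/17); (1/17, -4, 38/17) → (1/17, -4, -38/17)
T4 rotate right-handed about the z-axis with cos θ = -4/5, sin θ = -3/5: (54/17, 2, -29/17) → (-114/85, -298/85, -29/17); (1/17, -4, -38/17) → (-208/85, 269/85, -38/17)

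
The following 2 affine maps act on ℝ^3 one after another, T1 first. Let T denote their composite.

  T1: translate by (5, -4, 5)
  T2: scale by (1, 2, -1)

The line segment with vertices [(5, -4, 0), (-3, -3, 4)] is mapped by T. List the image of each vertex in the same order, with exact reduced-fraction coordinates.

image vertices: (10, -16, -5), (2, -14, -9)

T1 translate by (5, -4, 5): (5, -4, 0) → (10, -8, 5); (-3, -3, 4) → (2, -7, 9)
T2 scale by (1, 2, -1): (10, -8, 5) → (10, -16, -5); (2, -7, 9) → (2, -14, -9)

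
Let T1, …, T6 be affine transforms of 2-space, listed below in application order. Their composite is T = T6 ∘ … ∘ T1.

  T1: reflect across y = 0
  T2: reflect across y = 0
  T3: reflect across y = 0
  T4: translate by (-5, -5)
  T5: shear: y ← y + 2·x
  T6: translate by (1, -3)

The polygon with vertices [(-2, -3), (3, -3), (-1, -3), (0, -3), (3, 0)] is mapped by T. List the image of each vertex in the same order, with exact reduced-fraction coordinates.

image vertices: (-6, -19), (-1, -9), (-5, -17), (-4, -15), (-1, -12)

T1 reflect across y = 0: (-2, -3) → (-2, 3); (3, -3) → (3, 3); (-1, -3) → (-1, 3); (0, -3) → (0, 3); (3, 0) → (3, 0)
T2 reflect across y = 0: (-2, 3) → (-2, -3); (3, 3) → (3, -3); (-1, 3) → (-1, -3); (0, 3) → (0, -3); (3, 0) → (3, 0)
T3 reflect across y = 0: (-2, -3) → (-2, 3); (3, -3) → (3, 3); (-1, -3) → (-1, 3); (0, -3) → (0, 3); (3, 0) → (3, 0)
T4 translate by (-5, -5): (-2, 3) → (-7, -2); (3, 3) → (-2, -2); (-1, 3) → (-6, -2); (0, 3) → (-5, -2); (3, 0) → (-2, -5)
T5 shear: y ← y + 2·x: (-7, -2) → (-7, -16); (-2, -2) → (-2, -6); (-6, -2) → (-6, -14); (-5, -2) → (-5, -12); (-2, -5) → (-2, -9)
T6 translate by (1, -3): (-7, -16) → (-6, -19); (-2, -6) → (-1, -9); (-6, -14) → (-5, -17); (-5, -12) → (-4, -15); (-2, -9) → (-1, -12)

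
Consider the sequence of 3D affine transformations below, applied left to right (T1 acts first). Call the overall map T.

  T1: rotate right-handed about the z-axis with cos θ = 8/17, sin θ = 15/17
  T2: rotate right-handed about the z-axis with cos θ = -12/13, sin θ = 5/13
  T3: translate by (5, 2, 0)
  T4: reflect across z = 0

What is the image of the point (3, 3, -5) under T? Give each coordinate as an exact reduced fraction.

T(p) = (1012/221, -491/221, 5)

T1 rotate right-handed about the z-axis with cos θ = 8/17, sin θ = 15/17: (3, 3, -5) → (-21/17, 69/17, -5)
T2 rotate right-handed about the z-axis with cos θ = -12/13, sin θ = 5/13: (-21/17, 69/17, -5) → (-93/221, -933/221, -5)
T3 translate by (5, 2, 0): (-93/221, -933/221, -5) → (1012/221, -491/221, -5)
T4 reflect across z = 0: (1012/221, -491/221, -5) → (1012/221, -491/221, 5)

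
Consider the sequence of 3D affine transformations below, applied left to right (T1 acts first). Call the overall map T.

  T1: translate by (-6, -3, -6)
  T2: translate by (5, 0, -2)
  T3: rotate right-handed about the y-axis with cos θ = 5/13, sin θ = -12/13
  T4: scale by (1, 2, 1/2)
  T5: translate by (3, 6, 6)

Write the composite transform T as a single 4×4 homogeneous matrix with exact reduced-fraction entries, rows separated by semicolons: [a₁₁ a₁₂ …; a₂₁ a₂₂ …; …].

T = [5/13 0 -12/13 10; 0 2 0 0; 6/13 0 5/26 4; 0 0 0 1]

T1 = [1 0 0 -6; 0 1 0 -3; 0 0 1 -6; 0 0 0 1]
T2·T1 = [1 0 0 -1; 0 1 0 -3; 0 0 1 -8; 0 0 0 1]
T3·…·T1 = [5/13 0 -12/13 7; 0 1 0 -3; 12/13 0 5/13 -4; 0 0 0 1]
T4·…·T1 = [5/13 0 -12/13 7; 0 2 0 -6; 6/13 0 5/26 -2; 0 0 0 1]
T5·…·T1 = [5/13 0 -12/13 10; 0 2 0 0; 6/13 0 5/26 4; 0 0 0 1]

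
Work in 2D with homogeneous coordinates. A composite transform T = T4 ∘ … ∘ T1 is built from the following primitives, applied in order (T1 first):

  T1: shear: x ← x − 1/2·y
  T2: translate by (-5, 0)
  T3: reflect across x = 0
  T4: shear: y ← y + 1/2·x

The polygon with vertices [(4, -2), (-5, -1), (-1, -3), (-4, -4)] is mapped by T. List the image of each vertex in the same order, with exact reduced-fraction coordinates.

T1 shear: x ← x − 1/2·y: (4, -2) → (5, -2); (-5, -1) → (-9/2, -1); (-1, -3) → (1/2, -3); (-4, -4) → (-2, -4)
T2 translate by (-5, 0): (5, -2) → (0, -2); (-9/2, -1) → (-19/2, -1); (1/2, -3) → (-9/2, -3); (-2, -4) → (-7, -4)
T3 reflect across x = 0: (0, -2) → (0, -2); (-19/2, -1) → (19/2, -1); (-9/2, -3) → (9/2, -3); (-7, -4) → (7, -4)
T4 shear: y ← y + 1/2·x: (0, -2) → (0, -2); (19/2, -1) → (19/2, 15/4); (9/2, -3) → (9/2, -3/4); (7, -4) → (7, -1/2)

image vertices: (0, -2), (19/2, 15/4), (9/2, -3/4), (7, -1/2)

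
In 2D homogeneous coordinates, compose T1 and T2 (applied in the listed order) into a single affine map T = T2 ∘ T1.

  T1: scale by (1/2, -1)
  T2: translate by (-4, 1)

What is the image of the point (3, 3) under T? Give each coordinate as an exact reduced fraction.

T1 scale by (1/2, -1): (3, 3) → (3/2, -3)
T2 translate by (-4, 1): (3/2, -3) → (-5/2, -2)

T(p) = (-5/2, -2)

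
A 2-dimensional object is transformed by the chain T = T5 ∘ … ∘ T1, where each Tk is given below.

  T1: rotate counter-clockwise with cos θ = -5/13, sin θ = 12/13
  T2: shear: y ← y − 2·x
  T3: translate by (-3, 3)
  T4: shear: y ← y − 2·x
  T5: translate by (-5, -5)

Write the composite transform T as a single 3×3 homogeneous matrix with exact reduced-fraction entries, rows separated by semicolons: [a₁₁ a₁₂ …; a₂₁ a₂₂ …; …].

T1 = [-5/13 -12/13 0; 12/13 -5/13 0; 0 0 1]
T2·T1 = [-5/13 -12/13 0; 22/13 19/13 0; 0 0 1]
T3·…·T1 = [-5/13 -12/13 -3; 22/13 19/13 3; 0 0 1]
T4·…·T1 = [-5/13 -12/13 -3; 32/13 43/13 9; 0 0 1]
T5·…·T1 = [-5/13 -12/13 -8; 32/13 43/13 4; 0 0 1]

T = [-5/13 -12/13 -8; 32/13 43/13 4; 0 0 1]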